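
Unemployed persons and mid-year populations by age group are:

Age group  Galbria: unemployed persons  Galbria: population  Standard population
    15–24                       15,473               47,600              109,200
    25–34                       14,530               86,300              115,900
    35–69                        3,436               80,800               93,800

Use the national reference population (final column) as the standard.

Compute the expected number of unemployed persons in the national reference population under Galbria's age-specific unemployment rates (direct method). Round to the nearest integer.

Age-specific rates per 1,000 for Galbria: 325.063, 168.366, 42.525.
Expected unemployed persons = Σ (standard pop × age-specific rate ÷ 1,000)
= 109,200×325.063/1,000 + 115,900×168.366/1,000 + 93,800×42.525/1,000
= 35496.88 + 19513.64 + 3988.82 = 58999.34.

58999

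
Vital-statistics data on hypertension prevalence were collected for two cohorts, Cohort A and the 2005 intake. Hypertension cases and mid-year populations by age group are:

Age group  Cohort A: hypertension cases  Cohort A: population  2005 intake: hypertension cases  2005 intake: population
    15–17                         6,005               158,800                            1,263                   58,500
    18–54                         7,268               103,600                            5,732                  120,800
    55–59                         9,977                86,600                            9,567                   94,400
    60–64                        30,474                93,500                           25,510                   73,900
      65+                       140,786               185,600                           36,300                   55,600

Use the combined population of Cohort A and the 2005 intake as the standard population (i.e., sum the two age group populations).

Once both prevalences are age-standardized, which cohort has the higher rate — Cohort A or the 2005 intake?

Cohort A

Age-specific rates per 1,000 for Cohort A: 37.815, 70.154, 115.208, 325.925, 758.545.
For the 2005 intake: 21.590, 47.450, 101.345, 345.196, 652.878.
Combined standard total = 1,031,300; weights = 0.2107, 0.2176, 0.1755, 0.1623, 0.2339.
Cohort A: 0.2107×37.815 + 0.2176×70.154 + 0.1755×115.208 + 0.1623×325.925 + 0.2339×758.545 = 273.7646 per 1,000.
The 2005 intake: 0.2107×21.590 + 0.2176×47.450 + 0.1755×101.345 + 0.1623×345.196 + 0.2339×652.878 = 241.3873 per 1,000.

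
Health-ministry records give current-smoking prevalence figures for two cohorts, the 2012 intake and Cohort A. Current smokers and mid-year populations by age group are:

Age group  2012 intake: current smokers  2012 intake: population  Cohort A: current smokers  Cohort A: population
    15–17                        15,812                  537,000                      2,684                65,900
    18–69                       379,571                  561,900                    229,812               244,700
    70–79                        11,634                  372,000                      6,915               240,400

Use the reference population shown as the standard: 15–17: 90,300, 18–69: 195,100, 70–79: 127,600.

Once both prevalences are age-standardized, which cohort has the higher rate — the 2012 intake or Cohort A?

Age-specific rates per 1,000 for the 2012 intake: 29.445, 675.513, 31.274.
For Cohort A: 40.728, 939.158, 28.765.
Standard total = 413,000; weights = 0.2186, 0.4724, 0.3090.
The 2012 intake: 0.2186×29.445 + 0.4724×675.513 + 0.3090×31.274 = 335.2110 per 1,000.
Cohort A: 0.2186×40.728 + 0.4724×939.158 + 0.3090×28.765 = 461.4477 per 1,000.

Cohort A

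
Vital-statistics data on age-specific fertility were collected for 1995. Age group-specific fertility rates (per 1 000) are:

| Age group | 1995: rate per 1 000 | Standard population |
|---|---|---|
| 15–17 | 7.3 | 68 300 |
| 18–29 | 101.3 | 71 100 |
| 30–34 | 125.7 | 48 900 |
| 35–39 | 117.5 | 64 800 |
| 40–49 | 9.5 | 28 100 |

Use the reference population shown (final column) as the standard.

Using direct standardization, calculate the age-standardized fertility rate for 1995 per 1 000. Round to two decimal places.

77.27

Standard total = 281 200; weights = 0.2429, 0.2528, 0.1739, 0.2304, 0.0999.
Standardized rate: 0.2429×7.3 + 0.2528×101.3 + 0.1739×125.7 + 0.2304×117.5 + 0.0999×9.5 = 77.2713 per 1 000.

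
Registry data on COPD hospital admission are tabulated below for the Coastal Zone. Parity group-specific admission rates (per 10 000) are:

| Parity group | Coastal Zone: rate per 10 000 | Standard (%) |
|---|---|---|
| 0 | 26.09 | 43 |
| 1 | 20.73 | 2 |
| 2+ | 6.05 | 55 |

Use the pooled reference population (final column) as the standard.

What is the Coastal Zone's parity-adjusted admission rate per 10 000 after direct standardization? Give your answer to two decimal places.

14.96

Standard weights: 0.43, 0.02, 0.55.
Standardized rate: 0.4300×26.09 + 0.0200×20.73 + 0.5500×6.05 = 14.9608 per 10 000.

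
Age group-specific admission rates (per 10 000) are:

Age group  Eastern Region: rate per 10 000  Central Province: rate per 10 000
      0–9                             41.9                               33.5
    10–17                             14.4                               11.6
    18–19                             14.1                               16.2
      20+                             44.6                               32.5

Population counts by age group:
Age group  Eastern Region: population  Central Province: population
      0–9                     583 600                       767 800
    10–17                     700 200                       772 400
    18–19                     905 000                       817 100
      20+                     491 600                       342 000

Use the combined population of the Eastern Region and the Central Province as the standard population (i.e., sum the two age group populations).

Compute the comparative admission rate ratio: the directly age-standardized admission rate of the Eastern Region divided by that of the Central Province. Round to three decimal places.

Combined standard total = 5 379 700; weights = 0.2512, 0.2737, 0.3201, 0.1550.
The Eastern Region: 0.2512×41.9 + 0.2737×14.4 + 0.3201×14.1 + 0.1550×44.6 = 25.8916 per 10 000.
The Central Province: 0.2512×33.5 + 0.2737×11.6 + 0.3201×16.2 + 0.1550×32.5 = 21.8124 per 10 000.
Ratio = 25.8916 ÷ 21.8124 = 1.18702.

1.187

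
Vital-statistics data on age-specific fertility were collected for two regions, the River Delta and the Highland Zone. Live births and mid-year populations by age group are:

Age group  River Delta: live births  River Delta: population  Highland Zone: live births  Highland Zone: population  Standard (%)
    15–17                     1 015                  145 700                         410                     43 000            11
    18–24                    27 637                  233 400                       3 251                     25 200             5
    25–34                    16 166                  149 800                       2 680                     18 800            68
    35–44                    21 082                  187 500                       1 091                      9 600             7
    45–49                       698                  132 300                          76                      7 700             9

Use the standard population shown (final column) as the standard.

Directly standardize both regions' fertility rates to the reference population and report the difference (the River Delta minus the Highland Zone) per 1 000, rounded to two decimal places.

-24.86

Age-specific rates per 1 000 for the River Delta: 6.966, 118.410, 107.917, 112.437, 5.276.
For the Highland Zone: 9.535, 129.008, 142.553, 113.646, 9.870.
Standard weights: 0.11, 0.05, 0.68, 0.07, 0.09.
The River Delta: 0.1100×6.966 + 0.0500×118.410 + 0.6800×107.917 + 0.0700×112.437 + 0.0900×5.276 = 88.4160 per 1 000.
The Highland Zone: 0.1100×9.535 + 0.0500×129.008 + 0.6800×142.553 + 0.0700×113.646 + 0.0900×9.870 = 113.2789 per 1 000.
Difference = 88.4160 − 113.2789 = -24.8629.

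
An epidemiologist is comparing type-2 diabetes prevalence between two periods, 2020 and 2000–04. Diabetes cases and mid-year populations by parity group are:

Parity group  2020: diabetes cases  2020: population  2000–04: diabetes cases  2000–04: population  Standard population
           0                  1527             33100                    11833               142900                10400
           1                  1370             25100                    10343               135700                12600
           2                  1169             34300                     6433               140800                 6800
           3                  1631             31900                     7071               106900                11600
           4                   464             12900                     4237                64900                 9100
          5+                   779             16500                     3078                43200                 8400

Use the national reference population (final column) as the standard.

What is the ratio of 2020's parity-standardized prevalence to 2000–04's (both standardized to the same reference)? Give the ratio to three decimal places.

0.664

Parity-specific rates per 1000 for 2020: 46.133, 54.582, 34.082, 51.129, 35.969, 47.212.
For 2000–04: 82.806, 76.220, 45.689, 66.146, 65.285, 71.250.
Standard total = 58900; weights = 0.1766, 0.2139, 0.1154, 0.1969, 0.1545, 0.1426.
2020: 0.1766×46.133 + 0.2139×54.582 + 0.1154×34.082 + 0.1969×51.129 + 0.1545×35.969 + 0.1426×47.212 = 46.1164 per 1000.
2000–04: 0.1766×82.806 + 0.2139×76.220 + 0.1154×45.689 + 0.1969×66.146 + 0.1545×65.285 + 0.1426×71.250 = 69.4758 per 1000.
Ratio = 46.1164 ÷ 69.4758 = 0.66378.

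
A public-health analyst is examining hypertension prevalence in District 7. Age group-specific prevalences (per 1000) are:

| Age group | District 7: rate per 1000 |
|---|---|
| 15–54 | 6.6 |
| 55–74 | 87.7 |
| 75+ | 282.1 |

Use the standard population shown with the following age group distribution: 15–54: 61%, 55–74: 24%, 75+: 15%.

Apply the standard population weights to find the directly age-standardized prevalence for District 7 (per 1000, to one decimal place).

67.4

Standard weights: 0.61, 0.24, 0.15.
Standardized rate: 0.6100×6.6 + 0.2400×87.7 + 0.1500×282.1 = 67.3890 per 1000.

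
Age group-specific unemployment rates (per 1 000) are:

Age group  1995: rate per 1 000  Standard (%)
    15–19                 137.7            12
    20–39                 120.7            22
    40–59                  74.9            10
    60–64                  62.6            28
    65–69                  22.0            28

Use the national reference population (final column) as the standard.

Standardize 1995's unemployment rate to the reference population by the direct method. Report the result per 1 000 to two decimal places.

74.26

Standard weights: 0.12, 0.22, 0.10, 0.28, 0.28.
Standardized rate: 0.1200×137.7 + 0.2200×120.7 + 0.1000×74.9 + 0.2800×62.6 + 0.2800×22.0 = 74.2560 per 1 000.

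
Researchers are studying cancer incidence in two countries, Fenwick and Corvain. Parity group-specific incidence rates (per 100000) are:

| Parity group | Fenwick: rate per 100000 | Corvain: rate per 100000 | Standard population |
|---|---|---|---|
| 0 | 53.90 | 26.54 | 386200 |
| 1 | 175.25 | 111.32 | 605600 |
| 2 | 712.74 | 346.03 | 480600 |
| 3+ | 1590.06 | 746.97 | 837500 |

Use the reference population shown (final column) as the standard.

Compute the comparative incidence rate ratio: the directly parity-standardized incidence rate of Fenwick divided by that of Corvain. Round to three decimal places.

2.071

Standard total = 2309900; weights = 0.1672, 0.2622, 0.2081, 0.3626.
Fenwick: 0.1672×53.90 + 0.2622×175.25 + 0.2081×712.74 + 0.3626×1590.06 = 779.7592 per 100000.
Corvain: 0.1672×26.54 + 0.2622×111.32 + 0.2081×346.03 + 0.3626×746.97 = 376.4468 per 100000.
Ratio = 779.7592 ÷ 376.4468 = 2.07137.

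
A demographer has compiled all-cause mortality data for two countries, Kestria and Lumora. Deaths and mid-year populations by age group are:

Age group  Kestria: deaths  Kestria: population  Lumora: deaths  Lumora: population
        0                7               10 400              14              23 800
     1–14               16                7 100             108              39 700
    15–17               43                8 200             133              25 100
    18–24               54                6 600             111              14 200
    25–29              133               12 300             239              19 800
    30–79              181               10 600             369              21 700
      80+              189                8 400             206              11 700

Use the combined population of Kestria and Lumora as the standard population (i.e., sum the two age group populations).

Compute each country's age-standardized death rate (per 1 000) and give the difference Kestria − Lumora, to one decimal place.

Age-specific rates per 1 000 for Kestria: 0.673, 2.254, 5.244, 8.182, 10.813, 17.075, 22.500.
For Lumora: 0.588, 2.720, 5.299, 7.817, 12.071, 17.005, 17.607.
Combined standard total = 219 600; weights = 0.1557, 0.2131, 0.1516, 0.0947, 0.1462, 0.1471, 0.0915.
Kestria: 0.1557×0.673 + 0.2131×2.254 + 0.1516×5.244 + 0.0947×8.182 + 0.1462×10.813 + 0.1471×17.075 + 0.0915×22.500 = 8.3068 per 1 000.
Lumora: 0.1557×0.588 + 0.2131×2.720 + 0.1516×5.299 + 0.0947×7.817 + 0.1462×12.071 + 0.1471×17.005 + 0.0915×17.607 = 8.0924 per 1 000.
Difference = 8.3068 − 8.0924 = 0.2144.

0.2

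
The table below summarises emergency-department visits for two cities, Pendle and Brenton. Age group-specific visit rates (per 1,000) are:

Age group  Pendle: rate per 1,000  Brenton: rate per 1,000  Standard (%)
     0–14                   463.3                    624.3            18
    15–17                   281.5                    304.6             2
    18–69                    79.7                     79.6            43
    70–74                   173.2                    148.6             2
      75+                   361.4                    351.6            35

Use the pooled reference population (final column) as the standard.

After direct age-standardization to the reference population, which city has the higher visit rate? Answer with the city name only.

Brenton

Standard weights: 0.18, 0.02, 0.43, 0.02, 0.35.
Pendle: 0.1800×463.3 + 0.0200×281.5 + 0.4300×79.7 + 0.0200×173.2 + 0.3500×361.4 = 253.2490 per 1,000.
Brenton: 0.1800×624.3 + 0.0200×304.6 + 0.4300×79.6 + 0.0200×148.6 + 0.3500×351.6 = 278.7260 per 1,000.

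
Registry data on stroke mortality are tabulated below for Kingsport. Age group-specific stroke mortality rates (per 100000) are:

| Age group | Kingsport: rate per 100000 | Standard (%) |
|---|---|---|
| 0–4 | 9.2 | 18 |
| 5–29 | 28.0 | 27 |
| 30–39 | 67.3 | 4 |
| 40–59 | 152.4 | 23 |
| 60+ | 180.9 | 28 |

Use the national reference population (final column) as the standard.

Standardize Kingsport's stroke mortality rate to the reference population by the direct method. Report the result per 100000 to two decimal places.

Standard weights: 0.18, 0.27, 0.04, 0.23, 0.28.
Standardized rate: 0.1800×9.2 + 0.2700×28.0 + 0.0400×67.3 + 0.2300×152.4 + 0.2800×180.9 = 97.6120 per 100000.

97.61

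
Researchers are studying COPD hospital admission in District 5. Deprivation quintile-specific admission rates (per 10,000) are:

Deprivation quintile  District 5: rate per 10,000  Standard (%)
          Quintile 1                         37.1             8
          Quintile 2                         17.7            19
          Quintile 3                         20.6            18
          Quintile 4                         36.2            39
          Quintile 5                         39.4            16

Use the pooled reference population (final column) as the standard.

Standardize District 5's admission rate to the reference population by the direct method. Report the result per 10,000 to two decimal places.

Standard weights: 0.08, 0.19, 0.18, 0.39, 0.16.
Standardized rate: 0.0800×37.1 + 0.1900×17.7 + 0.1800×20.6 + 0.3900×36.2 + 0.1600×39.4 = 30.4610 per 10,000.

30.46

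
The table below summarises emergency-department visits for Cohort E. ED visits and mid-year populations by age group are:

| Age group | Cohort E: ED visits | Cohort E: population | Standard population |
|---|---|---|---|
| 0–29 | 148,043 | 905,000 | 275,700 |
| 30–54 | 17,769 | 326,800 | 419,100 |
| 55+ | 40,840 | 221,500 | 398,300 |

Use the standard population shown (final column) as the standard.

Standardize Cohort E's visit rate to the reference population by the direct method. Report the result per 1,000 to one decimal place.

Age-specific rates per 1,000 for Cohort E: 163.583, 54.373, 184.379.
Standard total = 1,093,100; weights = 0.2522, 0.3834, 0.3644.
Standardized rate: 0.2522×163.583 + 0.3834×54.373 + 0.3644×184.379 = 129.2890 per 1,000.

129.3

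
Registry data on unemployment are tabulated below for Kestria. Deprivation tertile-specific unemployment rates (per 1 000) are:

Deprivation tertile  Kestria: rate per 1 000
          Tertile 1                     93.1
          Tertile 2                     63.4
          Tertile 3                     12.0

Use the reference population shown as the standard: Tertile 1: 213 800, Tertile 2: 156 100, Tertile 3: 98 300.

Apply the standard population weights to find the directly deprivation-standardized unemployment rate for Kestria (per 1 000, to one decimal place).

Standard total = 468 200; weights = 0.4566, 0.3334, 0.2100.
Standardized rate: 0.4566×93.1 + 0.3334×63.4 + 0.2100×12.0 = 66.1707 per 1 000.

66.2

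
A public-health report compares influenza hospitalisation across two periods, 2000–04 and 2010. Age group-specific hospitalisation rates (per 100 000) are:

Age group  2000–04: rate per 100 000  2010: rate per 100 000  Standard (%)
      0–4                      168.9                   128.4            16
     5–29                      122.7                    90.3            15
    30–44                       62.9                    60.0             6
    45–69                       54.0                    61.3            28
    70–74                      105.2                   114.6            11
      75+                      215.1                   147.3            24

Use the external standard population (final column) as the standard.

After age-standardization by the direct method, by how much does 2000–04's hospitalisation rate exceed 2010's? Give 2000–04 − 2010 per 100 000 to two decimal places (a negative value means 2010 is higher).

Standard weights: 0.16, 0.15, 0.06, 0.28, 0.11, 0.24.
2000–04: 0.1600×168.9 + 0.1500×122.7 + 0.0600×62.9 + 0.2800×54.0 + 0.1100×105.2 + 0.2400×215.1 = 127.5190 per 100 000.
2010: 0.1600×128.4 + 0.1500×90.3 + 0.0600×60.0 + 0.2800×61.3 + 0.1100×114.6 + 0.2400×147.3 = 102.8110 per 100 000.
Difference = 127.5190 − 102.8110 = 24.7080.

24.71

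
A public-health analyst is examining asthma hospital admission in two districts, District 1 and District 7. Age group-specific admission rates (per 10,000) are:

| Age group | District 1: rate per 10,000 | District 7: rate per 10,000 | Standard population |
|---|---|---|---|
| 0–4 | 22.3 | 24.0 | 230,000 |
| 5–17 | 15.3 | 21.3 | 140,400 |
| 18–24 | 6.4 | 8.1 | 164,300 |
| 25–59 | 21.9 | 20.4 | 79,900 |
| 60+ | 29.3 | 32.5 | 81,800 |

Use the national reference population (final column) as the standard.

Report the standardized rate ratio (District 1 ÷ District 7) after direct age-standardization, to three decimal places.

Standard total = 696,400; weights = 0.3303, 0.2016, 0.2359, 0.1147, 0.1175.
District 1: 0.3303×22.3 + 0.2016×15.3 + 0.2359×6.4 + 0.1147×21.9 + 0.1175×29.3 = 17.9138 per 10,000.
District 7: 0.3303×24.0 + 0.2016×21.3 + 0.2359×8.1 + 0.1147×20.4 + 0.1175×32.5 = 20.2898 per 10,000.
Ratio = 17.9138 ÷ 20.2898 = 0.88290.

0.883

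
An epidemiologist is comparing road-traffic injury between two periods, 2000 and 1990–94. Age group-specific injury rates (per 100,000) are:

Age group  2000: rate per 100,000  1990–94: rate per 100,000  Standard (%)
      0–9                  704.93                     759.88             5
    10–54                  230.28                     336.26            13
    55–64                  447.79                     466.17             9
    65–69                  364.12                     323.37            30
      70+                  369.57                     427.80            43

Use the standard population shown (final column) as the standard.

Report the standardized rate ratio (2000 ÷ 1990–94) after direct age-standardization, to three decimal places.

0.923

Standard weights: 0.05, 0.13, 0.09, 0.30, 0.43.
2000: 0.0500×704.93 + 0.1300×230.28 + 0.0900×447.79 + 0.3000×364.12 + 0.4300×369.57 = 373.6351 per 100,000.
1990–94: 0.0500×759.88 + 0.1300×336.26 + 0.0900×466.17 + 0.3000×323.37 + 0.4300×427.80 = 404.6281 per 100,000.
Ratio = 373.6351 ÷ 404.6281 = 0.92340.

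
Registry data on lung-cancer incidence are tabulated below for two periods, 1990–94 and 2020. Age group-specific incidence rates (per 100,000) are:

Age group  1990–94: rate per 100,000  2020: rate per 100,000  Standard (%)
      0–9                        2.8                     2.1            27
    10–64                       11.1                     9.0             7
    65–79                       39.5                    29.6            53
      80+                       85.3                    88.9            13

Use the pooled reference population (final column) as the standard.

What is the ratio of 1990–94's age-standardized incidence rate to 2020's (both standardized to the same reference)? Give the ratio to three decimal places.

1.180

Standard weights: 0.27, 0.07, 0.53, 0.13.
1990–94: 0.2700×2.8 + 0.0700×11.1 + 0.5300×39.5 + 0.1300×85.3 = 33.5570 per 100,000.
2020: 0.2700×2.1 + 0.0700×9.0 + 0.5300×29.6 + 0.1300×88.9 = 28.4420 per 100,000.
Ratio = 33.5570 ÷ 28.4420 = 1.17984.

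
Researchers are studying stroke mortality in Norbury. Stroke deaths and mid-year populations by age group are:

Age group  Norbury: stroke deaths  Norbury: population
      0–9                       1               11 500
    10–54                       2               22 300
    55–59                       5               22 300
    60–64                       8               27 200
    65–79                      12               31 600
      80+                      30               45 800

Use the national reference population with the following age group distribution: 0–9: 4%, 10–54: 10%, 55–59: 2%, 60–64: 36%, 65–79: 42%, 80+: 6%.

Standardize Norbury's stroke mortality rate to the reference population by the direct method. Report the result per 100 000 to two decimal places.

Age-specific rates per 100 000 for Norbury: 8.70, 8.97, 22.42, 29.41, 37.97, 65.50.
Standard weights: 0.04, 0.10, 0.02, 0.36, 0.42, 0.06.
Standardized rate: 0.0400×8.70 + 0.1000×8.97 + 0.0200×22.42 + 0.3600×29.41 + 0.4200×37.97 + 0.0600×65.50 = 32.1609 per 100 000.

32.16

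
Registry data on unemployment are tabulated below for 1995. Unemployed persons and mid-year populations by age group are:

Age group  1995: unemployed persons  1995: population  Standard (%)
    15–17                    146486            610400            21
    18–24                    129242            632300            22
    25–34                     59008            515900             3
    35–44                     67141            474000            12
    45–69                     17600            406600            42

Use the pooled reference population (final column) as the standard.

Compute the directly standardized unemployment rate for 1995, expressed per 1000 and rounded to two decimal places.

133.97

Age-specific rates per 1000 for 1995: 239.984, 204.400, 114.379, 141.648, 43.286.
Standard weights: 0.21, 0.22, 0.03, 0.12, 0.42.
Standardized rate: 0.2100×239.984 + 0.2200×204.400 + 0.0300×114.379 + 0.1200×141.648 + 0.4200×43.286 = 133.9736 per 1000.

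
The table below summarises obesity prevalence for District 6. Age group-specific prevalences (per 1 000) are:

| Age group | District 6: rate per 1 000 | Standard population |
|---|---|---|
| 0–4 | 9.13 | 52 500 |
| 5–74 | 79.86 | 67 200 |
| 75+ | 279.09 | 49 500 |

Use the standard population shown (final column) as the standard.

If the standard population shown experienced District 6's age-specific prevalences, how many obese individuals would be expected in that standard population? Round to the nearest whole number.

19661

Expected obese individuals = Σ (standard pop × age-specific rate ÷ 1 000)
= 52 500×9.13/1 000 + 67 200×79.86/1 000 + 49 500×279.09/1 000
= 479.33 + 5366.59 + 13814.95 = 19660.87.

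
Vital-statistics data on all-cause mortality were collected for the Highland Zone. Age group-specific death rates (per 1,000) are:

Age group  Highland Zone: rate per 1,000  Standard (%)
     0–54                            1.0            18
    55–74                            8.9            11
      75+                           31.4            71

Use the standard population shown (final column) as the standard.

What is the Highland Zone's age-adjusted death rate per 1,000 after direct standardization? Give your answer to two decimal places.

Standard weights: 0.18, 0.11, 0.71.
Standardized rate: 0.1800×1.0 + 0.1100×8.9 + 0.7100×31.4 = 23.4530 per 1,000.

23.45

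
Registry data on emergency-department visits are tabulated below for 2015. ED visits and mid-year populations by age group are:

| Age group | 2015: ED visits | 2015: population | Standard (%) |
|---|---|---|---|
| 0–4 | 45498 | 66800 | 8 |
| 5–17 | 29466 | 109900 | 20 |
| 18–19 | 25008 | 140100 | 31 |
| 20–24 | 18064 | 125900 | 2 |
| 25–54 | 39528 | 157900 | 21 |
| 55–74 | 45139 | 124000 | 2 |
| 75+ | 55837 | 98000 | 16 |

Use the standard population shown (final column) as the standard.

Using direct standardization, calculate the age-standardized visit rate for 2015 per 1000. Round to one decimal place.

317.3

Age-specific rates per 1000 for 2015: 681.108, 268.116, 178.501, 143.479, 250.336, 364.024, 569.765.
Standard weights: 0.08, 0.20, 0.31, 0.02, 0.21, 0.02, 0.16.
Standardized rate: 0.0800×681.108 + 0.2000×268.116 + 0.3100×178.501 + 0.0200×143.479 + 0.2100×250.336 + 0.0200×364.024 + 0.1600×569.765 = 317.3302 per 1000.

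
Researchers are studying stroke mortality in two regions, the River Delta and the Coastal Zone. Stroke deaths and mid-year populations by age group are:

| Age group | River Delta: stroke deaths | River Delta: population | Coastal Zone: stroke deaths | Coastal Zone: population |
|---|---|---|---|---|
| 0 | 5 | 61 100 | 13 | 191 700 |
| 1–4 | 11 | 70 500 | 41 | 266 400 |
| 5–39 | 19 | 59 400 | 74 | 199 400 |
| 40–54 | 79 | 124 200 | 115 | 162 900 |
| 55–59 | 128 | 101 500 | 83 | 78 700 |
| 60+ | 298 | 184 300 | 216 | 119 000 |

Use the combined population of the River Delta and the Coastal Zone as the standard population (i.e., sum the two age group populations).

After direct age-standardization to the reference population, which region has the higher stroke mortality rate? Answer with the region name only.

Age-specific rates per 100 000 for the River Delta: 8.18, 15.60, 31.99, 63.61, 126.11, 161.69.
For the Coastal Zone: 6.78, 15.39, 37.11, 70.60, 105.46, 181.51.
Combined standard total = 1 619 100; weights = 0.1561, 0.2081, 0.1598, 0.1773, 0.1113, 0.1873.
The River Delta: 0.1561×8.18 + 0.2081×15.60 + 0.1598×31.99 + 0.1773×63.61 + 0.1113×126.11 + 0.1873×161.69 = 65.2407 per 100 000.
The Coastal Zone: 0.1561×6.78 + 0.2081×15.39 + 0.1598×37.11 + 0.1773×70.60 + 0.1113×105.46 + 0.1873×181.51 = 68.4510 per 100 000.
The crude rates (89.85 vs 53.24) would put the River Delta higher, but that reflects its age composition; once standardized to a common age structure, the Coastal Zone has the higher underlying rate.

Coastal Zone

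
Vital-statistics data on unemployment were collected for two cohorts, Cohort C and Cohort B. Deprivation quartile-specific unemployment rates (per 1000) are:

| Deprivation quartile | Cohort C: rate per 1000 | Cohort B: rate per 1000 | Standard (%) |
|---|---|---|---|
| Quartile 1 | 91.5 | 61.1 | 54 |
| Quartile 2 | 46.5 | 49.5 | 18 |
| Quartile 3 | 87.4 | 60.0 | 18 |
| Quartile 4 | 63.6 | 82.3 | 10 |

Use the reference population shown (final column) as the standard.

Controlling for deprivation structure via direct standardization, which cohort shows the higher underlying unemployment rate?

Cohort C

Standard weights: 0.54, 0.18, 0.18, 0.10.
Cohort C: 0.5400×91.5 + 0.1800×46.5 + 0.1800×87.4 + 0.1000×63.6 = 79.8720 per 1000.
Cohort B: 0.5400×61.1 + 0.1800×49.5 + 0.1800×60.0 + 0.1000×82.3 = 60.9340 per 1000.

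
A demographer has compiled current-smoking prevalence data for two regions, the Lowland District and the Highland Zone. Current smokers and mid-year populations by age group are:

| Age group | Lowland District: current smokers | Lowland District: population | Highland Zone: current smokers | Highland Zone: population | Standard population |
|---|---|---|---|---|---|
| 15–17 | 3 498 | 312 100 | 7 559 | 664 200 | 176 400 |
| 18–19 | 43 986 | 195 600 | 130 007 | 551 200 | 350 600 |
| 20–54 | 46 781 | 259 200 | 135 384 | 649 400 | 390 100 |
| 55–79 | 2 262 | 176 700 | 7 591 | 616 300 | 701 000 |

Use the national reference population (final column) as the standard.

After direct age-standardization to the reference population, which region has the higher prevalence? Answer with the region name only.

Age-specific rates per 1 000 for the Lowland District: 11.208, 224.877, 180.482, 12.801.
For the Highland Zone: 11.381, 235.862, 208.476, 12.317.
Standard total = 1 618 100; weights = 0.1090, 0.2167, 0.2411, 0.4332.
The Lowland District: 0.1090×11.208 + 0.2167×224.877 + 0.2411×180.482 + 0.4332×12.801 = 99.0044 per 1 000.
The Highland Zone: 0.1090×11.381 + 0.2167×235.862 + 0.2411×208.476 + 0.4332×12.317 = 107.9422 per 1 000.

Highland Zone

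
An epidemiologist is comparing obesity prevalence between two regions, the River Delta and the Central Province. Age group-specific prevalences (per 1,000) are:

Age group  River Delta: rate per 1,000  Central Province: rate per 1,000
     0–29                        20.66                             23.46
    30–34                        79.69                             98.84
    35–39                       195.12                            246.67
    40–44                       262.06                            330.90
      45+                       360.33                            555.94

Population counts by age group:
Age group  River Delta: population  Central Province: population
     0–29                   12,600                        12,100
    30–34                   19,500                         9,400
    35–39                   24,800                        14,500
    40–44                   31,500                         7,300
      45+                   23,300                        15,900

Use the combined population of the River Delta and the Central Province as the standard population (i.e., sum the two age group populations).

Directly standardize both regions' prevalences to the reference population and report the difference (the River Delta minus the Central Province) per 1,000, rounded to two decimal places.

-75.99

Combined standard total = 170,900; weights = 0.1445, 0.1691, 0.2300, 0.2270, 0.2294.
The River Delta: 0.1445×20.66 + 0.1691×79.69 + 0.2300×195.12 + 0.2270×262.06 + 0.2294×360.33 = 203.4782 per 1,000.
The Central Province: 0.1445×23.46 + 0.1691×98.84 + 0.2300×246.67 + 0.2270×330.90 + 0.2294×555.94 = 279.4724 per 1,000.
Difference = 203.4782 − 279.4724 = -75.9942.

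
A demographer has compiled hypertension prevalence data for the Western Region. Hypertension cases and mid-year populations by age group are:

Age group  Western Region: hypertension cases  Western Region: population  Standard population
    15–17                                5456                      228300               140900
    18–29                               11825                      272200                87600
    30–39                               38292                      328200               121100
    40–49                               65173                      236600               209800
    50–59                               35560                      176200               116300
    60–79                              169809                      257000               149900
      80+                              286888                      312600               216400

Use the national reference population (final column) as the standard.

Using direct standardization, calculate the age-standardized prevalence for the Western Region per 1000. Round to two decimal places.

Age-specific rates per 1000 for the Western Region: 23.898, 43.442, 116.673, 275.456, 201.816, 660.735, 917.748.
Standard total = 1042000; weights = 0.1352, 0.0841, 0.1162, 0.2013, 0.1116, 0.1439, 0.2077.
Standardized rate: 0.1352×23.898 + 0.0841×43.442 + 0.1162×116.673 + 0.2013×275.456 + 0.1116×201.816 + 0.1439×660.735 + 0.2077×917.748 = 384.0775 per 1000.

384.08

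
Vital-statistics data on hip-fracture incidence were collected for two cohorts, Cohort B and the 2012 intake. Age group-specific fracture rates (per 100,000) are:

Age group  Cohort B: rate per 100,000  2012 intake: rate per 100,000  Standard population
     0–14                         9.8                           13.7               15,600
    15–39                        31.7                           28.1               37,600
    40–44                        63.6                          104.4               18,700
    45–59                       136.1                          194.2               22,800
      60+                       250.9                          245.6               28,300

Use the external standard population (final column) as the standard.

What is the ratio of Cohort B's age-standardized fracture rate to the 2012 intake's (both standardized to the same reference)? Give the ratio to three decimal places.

0.872

Standard total = 123,000; weights = 0.1268, 0.3057, 0.1520, 0.1854, 0.2301.
Cohort B: 0.1268×9.8 + 0.3057×31.7 + 0.1520×63.6 + 0.1854×136.1 + 0.2301×250.9 = 103.5583 per 100,000.
The 2012 intake: 0.1268×13.7 + 0.3057×28.1 + 0.1520×104.4 + 0.1854×194.2 + 0.2301×245.6 = 118.7057 per 100,000.
Ratio = 103.5583 ÷ 118.7057 = 0.87240.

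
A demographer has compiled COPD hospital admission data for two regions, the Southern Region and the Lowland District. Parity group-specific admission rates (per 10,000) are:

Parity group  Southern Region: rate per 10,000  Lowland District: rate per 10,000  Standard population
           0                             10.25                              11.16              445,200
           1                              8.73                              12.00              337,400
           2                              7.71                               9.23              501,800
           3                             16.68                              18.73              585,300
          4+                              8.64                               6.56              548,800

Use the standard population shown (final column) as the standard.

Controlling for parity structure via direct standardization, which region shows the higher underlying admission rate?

Standard total = 2,418,500; weights = 0.1841, 0.1395, 0.2075, 0.2420, 0.2269.
The Southern Region: 0.1841×10.25 + 0.1395×8.73 + 0.2075×7.71 + 0.2420×16.68 + 0.2269×8.64 = 10.7017 per 10,000.
The Lowland District: 0.1841×11.16 + 0.1395×12.00 + 0.2075×9.23 + 0.2420×18.73 + 0.2269×6.56 = 11.6649 per 10,000.

Lowland District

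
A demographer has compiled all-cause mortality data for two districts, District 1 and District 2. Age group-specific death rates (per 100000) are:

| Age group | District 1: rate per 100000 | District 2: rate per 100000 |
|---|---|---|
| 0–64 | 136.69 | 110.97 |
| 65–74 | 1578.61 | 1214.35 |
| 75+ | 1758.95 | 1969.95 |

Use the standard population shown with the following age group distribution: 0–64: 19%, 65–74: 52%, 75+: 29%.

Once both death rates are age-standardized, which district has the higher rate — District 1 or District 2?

District 1

Standard weights: 0.19, 0.52, 0.29.
District 1: 0.1900×136.69 + 0.5200×1578.61 + 0.2900×1758.95 = 1356.9438 per 100000.
District 2: 0.1900×110.97 + 0.5200×1214.35 + 0.2900×1969.95 = 1223.8318 per 100000.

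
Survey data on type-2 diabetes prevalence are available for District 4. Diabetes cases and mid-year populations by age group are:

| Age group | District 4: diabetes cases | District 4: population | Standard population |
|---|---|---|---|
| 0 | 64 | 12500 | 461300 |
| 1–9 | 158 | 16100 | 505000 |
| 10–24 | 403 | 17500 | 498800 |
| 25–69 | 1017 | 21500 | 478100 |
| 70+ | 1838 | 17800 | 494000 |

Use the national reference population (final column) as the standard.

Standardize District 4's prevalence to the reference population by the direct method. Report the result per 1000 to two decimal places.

37.92

Age-specific rates per 1000 for District 4: 5.120, 9.814, 23.029, 47.302, 103.258.
Standard total = 2437200; weights = 0.1893, 0.2072, 0.2047, 0.1962, 0.2027.
Standardized rate: 0.1893×5.120 + 0.2072×9.814 + 0.2047×23.029 + 0.1962×47.302 + 0.2027×103.258 = 37.9244 per 1000.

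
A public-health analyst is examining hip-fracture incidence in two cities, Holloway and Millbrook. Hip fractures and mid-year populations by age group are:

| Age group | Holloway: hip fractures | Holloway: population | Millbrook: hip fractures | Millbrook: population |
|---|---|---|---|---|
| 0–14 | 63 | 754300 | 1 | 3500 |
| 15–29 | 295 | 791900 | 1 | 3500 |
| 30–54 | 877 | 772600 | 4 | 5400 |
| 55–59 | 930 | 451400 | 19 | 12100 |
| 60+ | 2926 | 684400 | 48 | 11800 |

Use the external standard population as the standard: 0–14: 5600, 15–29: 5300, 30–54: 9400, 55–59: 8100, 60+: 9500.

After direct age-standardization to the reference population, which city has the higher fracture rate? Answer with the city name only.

Age-specific rates per 100000 for Holloway: 8.35, 37.25, 113.51, 206.03, 427.53.
For Millbrook: 28.57, 28.57, 74.07, 157.02, 406.78.
Standard total = 37900; weights = 0.1478, 0.1398, 0.2480, 0.2137, 0.2507.
Holloway: 0.1478×8.35 + 0.1398×37.25 + 0.2480×113.51 + 0.2137×206.03 + 0.2507×427.53 = 185.7929 per 100000.
Millbrook: 0.1478×28.57 + 0.1398×28.57 + 0.2480×74.07 + 0.2137×157.02 + 0.2507×406.78 = 162.1117 per 100000.
The crude rates (147.37 vs 201.10) would put Millbrook higher, but that reflects its age composition; once standardized to a common age structure, Holloway has the higher underlying rate.

Holloway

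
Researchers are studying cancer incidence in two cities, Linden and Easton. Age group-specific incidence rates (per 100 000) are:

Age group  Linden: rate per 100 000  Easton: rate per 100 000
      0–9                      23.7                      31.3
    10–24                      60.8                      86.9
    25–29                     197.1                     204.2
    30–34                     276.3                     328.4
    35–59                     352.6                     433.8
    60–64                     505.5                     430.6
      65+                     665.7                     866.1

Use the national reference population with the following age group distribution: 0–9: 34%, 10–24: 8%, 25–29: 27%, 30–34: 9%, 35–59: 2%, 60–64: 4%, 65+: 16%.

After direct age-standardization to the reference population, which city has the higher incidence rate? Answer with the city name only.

Standard weights: 0.34, 0.08, 0.27, 0.09, 0.02, 0.04, 0.16.
Linden: 0.3400×23.7 + 0.0800×60.8 + 0.2700×197.1 + 0.0900×276.3 + 0.0200×352.6 + 0.0400×505.5 + 0.1600×665.7 = 224.7900 per 100 000.
Easton: 0.3400×31.3 + 0.0800×86.9 + 0.2700×204.2 + 0.0900×328.4 + 0.0200×433.8 + 0.0400×430.6 + 0.1600×866.1 = 266.7600 per 100 000.

Easton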